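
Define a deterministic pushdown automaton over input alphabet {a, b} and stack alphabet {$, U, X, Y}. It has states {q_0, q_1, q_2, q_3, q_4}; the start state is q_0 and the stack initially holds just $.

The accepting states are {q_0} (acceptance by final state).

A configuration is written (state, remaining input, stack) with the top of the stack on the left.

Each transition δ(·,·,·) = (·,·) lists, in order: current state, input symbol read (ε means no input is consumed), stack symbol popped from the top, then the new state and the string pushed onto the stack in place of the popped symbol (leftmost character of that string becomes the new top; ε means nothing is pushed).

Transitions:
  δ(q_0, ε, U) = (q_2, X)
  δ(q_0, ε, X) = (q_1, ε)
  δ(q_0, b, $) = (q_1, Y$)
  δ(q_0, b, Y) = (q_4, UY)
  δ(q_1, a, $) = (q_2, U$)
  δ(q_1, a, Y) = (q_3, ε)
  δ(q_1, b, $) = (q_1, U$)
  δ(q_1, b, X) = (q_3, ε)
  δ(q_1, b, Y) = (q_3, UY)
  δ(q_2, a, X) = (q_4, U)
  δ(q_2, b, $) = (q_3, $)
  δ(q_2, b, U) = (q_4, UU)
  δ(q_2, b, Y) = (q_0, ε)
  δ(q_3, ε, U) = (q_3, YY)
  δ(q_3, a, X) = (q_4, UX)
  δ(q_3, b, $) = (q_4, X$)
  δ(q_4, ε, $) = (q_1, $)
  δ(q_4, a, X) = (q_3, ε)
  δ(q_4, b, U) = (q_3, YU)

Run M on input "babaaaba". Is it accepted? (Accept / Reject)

Reject

(q_0, babaaaba, $) ⊢ (q_1, abaaaba, Y$) ⊢ (q_3, baaaba, $) ⊢ (q_4, aaaba, X$) ⊢ (q_3, aaba, $)
No transition applies at (q_3, aaba, $); input not fully consumed.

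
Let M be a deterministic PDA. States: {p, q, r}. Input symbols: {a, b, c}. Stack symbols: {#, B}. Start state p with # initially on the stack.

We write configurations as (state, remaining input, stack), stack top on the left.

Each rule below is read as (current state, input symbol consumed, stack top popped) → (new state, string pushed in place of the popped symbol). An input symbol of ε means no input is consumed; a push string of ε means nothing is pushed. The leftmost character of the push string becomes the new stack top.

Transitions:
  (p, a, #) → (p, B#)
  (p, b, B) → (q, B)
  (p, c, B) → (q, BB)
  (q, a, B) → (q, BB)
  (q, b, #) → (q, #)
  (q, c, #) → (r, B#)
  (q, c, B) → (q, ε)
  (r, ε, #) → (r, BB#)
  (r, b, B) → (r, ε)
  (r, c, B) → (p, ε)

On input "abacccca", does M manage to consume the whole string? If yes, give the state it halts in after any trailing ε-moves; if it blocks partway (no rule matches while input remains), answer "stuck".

(p, abacccca, #) ⊢ (p, bacccca, B#) ⊢ (q, acccca, B#) ⊢ (q, cccca, BB#) ⊢ (q, ccca, B#) ⊢ (q, cca, #) ⊢ (r, ca, B#) ⊢ (p, a, #) ⊢ (p, ε, B#)
All input consumed; M is in state p.

p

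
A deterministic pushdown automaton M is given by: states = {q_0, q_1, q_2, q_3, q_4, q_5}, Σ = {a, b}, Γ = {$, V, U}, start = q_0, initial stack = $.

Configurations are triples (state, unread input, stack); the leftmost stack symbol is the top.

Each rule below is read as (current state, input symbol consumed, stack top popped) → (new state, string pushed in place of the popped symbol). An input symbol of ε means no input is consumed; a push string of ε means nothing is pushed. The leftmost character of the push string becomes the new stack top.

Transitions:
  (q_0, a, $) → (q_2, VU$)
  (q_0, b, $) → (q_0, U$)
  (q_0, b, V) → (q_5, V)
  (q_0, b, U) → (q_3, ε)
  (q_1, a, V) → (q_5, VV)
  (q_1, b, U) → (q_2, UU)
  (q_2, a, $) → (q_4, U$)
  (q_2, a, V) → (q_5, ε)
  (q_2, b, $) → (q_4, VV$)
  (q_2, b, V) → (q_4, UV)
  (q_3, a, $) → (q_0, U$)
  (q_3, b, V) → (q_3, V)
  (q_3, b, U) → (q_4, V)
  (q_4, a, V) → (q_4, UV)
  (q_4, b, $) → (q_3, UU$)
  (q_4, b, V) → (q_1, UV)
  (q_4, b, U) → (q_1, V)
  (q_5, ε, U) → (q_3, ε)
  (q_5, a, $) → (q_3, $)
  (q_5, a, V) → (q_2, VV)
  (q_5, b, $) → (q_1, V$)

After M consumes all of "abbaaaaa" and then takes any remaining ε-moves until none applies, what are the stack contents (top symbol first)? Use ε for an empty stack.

(q_0, abbaaaaa, $) ⊢ (q_2, bbaaaaa, VU$) ⊢ (q_4, baaaaa, UVU$) ⊢ (q_1, aaaaa, VVU$) ⊢ (q_5, aaaa, VVVU$) ⊢ (q_2, aaa, VVVVU$) ⊢ (q_5, aa, VVVU$) ⊢ (q_2, a, VVVVU$) ⊢ (q_5, ε, VVVU$)
All input consumed in state q_5 with stack VVVU$.

VVVU$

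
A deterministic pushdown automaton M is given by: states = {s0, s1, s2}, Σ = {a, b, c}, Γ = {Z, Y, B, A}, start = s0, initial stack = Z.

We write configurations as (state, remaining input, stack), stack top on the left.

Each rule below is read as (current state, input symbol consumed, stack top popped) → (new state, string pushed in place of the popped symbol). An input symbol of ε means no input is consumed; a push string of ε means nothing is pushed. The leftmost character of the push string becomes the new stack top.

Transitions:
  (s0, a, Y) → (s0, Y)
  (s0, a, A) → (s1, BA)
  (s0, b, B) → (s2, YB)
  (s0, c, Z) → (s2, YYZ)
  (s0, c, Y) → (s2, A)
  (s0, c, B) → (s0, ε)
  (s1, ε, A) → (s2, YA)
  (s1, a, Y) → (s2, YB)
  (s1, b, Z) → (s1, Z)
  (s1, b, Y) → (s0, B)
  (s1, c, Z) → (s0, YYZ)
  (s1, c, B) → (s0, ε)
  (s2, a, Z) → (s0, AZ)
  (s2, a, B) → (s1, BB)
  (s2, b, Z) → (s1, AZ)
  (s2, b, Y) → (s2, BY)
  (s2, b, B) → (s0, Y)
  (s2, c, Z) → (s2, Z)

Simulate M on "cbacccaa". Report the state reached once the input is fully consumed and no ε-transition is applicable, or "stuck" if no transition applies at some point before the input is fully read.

stuck

(s0, cbacccaa, Z) ⊢ (s2, bacccaa, YYZ) ⊢ (s2, acccaa, BYYZ) ⊢ (s1, cccaa, BBYYZ) ⊢ (s0, ccaa, BYYZ) ⊢ (s0, caa, YYZ) ⊢ (s2, aa, AYZ)
No transition for (s2, a, top A); M blocks with input aa remaining.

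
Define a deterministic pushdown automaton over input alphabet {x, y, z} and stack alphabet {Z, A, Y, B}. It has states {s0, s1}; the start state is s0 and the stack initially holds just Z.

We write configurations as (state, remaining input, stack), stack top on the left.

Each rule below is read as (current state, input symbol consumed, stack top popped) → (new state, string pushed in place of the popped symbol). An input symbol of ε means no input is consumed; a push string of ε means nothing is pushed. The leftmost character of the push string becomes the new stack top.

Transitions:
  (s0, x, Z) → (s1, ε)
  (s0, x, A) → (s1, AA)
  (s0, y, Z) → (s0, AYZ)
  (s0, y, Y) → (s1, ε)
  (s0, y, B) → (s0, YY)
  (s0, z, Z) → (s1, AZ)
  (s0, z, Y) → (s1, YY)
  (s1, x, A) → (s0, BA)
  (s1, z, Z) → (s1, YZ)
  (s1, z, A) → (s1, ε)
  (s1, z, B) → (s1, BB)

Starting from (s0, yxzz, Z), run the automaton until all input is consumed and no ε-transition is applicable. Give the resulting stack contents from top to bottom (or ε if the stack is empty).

YZ

(s0, yxzz, Z)
  read y, top Z: go to s0, push AYZ → (s0, xzz, AYZ)
  read x, top A: go to s1, push AA → (s1, zz, AAYZ)
  read z, top A: go to s1, push ε → (s1, z, AYZ)
  read z, top A: go to s1, push ε → (s1, ε, YZ)
All input consumed in state s1 with stack YZ.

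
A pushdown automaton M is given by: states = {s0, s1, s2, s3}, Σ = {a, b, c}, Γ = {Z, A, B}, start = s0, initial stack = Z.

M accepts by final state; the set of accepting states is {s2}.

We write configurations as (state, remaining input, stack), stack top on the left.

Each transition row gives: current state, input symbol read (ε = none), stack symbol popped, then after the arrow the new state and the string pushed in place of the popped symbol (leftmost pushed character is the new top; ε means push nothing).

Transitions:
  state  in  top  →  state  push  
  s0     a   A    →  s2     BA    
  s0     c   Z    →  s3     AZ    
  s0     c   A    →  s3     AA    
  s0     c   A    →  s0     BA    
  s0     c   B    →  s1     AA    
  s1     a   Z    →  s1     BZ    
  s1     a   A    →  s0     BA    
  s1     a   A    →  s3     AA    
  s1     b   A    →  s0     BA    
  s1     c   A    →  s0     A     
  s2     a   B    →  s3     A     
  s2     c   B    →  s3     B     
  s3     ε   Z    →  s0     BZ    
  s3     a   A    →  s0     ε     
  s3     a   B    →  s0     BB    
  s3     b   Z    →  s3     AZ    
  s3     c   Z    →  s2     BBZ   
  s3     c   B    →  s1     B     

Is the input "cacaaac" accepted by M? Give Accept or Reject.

Reject

No computation consumes all input and reaches a final state.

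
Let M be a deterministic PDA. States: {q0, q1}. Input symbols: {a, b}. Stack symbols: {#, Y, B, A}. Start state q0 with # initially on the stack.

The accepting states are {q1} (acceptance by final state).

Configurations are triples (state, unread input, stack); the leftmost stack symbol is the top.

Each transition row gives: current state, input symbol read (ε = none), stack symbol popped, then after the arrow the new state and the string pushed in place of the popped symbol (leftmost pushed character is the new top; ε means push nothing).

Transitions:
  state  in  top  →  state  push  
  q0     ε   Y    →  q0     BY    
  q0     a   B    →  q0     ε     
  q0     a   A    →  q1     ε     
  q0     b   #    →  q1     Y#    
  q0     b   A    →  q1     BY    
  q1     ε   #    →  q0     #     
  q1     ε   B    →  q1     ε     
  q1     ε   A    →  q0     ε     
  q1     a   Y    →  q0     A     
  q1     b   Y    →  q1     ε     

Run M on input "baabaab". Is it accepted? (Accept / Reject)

(q0, baabaab, #) ⊢ (q1, aabaab, Y#) ⊢ (q0, abaab, A#) ⊢ (q1, baab, #) ⊢ (q0, baab, #) ⊢ (q1, aab, Y#) ⊢ (q0, ab, A#) ⊢ (q1, b, #) ⊢ (q0, b, #) ⊢ (q1, ε, Y#)
All input consumed; state q1 ∈ F.

Accept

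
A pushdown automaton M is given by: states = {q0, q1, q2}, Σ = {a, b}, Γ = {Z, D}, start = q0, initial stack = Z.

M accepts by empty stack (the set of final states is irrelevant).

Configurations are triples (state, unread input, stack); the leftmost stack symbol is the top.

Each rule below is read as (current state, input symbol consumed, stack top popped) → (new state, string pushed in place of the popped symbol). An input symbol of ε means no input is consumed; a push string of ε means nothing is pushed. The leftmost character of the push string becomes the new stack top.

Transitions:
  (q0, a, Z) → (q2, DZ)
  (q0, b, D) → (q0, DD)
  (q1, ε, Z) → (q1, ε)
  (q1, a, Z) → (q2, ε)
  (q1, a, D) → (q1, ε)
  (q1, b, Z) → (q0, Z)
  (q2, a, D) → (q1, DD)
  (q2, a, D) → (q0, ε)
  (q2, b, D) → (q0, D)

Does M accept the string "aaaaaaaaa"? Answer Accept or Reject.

Accept

One accepting computation: (q0, aaaaaaaaa, Z) ⊢ (q2, aaaaaaaa, DZ) ⊢ (q0, aaaaaaa, Z) ⊢ (q2, aaaaaa, DZ) ⊢ (q0, aaaaa, Z) ⊢ (q2, aaaa, DZ) ⊢ (q1, aaa, DDZ) ⊢ (q1, aa, DZ) ⊢ (q1, a, Z) ⊢ (q2, ε, ε)
All input consumed and the stack is empty.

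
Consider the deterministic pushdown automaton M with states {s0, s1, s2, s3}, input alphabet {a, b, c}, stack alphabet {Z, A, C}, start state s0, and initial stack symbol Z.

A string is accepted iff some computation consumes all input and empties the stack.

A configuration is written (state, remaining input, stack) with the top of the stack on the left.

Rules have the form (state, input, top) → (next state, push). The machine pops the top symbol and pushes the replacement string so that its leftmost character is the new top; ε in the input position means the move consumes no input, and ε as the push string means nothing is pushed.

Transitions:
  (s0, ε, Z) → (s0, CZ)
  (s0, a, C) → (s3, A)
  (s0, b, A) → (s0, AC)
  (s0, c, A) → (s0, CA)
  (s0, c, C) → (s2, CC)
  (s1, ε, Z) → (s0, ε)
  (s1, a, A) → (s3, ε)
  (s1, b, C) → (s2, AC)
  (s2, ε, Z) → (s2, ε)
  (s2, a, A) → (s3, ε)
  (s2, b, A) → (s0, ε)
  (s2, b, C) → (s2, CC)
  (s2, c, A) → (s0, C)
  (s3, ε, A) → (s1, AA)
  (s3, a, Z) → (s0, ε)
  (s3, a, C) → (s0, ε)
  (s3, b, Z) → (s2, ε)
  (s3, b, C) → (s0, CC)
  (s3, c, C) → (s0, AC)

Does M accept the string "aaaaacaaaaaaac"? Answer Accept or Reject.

Reject

(s0, aaaaacaaaaaaac, Z) ⊢ (s0, aaaaacaaaaaaac, CZ) ⊢ (s3, aaaacaaaaaaac, AZ) ⊢ (s1, aaaacaaaaaaac, AAZ) ⊢ (s3, aaacaaaaaaac, AZ) ⊢ (s1, aaacaaaaaaac, AAZ) ⊢ (s3, aacaaaaaaac, AZ) ⊢ (s1, aacaaaaaaac, AAZ) ⊢ (s3, acaaaaaaac, AZ) ⊢ (s1, acaaaaaaac, AAZ) ⊢ (s3, caaaaaaac, AZ) ⊢ (s1, caaaaaaac, AAZ)
No transition applies at (s1, caaaaaaac, AAZ); input not fully consumed.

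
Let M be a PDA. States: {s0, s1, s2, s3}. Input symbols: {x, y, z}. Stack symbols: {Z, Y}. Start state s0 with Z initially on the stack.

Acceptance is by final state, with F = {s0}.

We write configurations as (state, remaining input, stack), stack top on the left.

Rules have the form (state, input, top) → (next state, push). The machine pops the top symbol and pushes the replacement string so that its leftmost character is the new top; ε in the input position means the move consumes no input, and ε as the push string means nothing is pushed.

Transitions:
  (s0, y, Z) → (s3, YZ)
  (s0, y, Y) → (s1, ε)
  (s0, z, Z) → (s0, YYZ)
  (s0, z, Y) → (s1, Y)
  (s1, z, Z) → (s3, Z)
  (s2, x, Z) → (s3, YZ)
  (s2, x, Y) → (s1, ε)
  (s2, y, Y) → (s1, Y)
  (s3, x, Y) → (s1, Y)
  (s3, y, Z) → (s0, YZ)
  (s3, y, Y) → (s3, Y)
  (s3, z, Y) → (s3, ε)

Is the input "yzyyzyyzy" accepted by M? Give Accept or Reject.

One accepting computation: (s0, yzyyzyyzy, Z) ⊢ (s3, zyyzyyzy, YZ) ⊢ (s3, yyzyyzy, Z) ⊢ (s0, yzyyzy, YZ) ⊢ (s1, zyyzy, Z) ⊢ (s3, yyzy, Z) ⊢ (s0, yzy, YZ) ⊢ (s1, zy, Z) ⊢ (s3, y, Z) ⊢ (s0, ε, YZ)
All input consumed and state s0 ∈ F.

Accept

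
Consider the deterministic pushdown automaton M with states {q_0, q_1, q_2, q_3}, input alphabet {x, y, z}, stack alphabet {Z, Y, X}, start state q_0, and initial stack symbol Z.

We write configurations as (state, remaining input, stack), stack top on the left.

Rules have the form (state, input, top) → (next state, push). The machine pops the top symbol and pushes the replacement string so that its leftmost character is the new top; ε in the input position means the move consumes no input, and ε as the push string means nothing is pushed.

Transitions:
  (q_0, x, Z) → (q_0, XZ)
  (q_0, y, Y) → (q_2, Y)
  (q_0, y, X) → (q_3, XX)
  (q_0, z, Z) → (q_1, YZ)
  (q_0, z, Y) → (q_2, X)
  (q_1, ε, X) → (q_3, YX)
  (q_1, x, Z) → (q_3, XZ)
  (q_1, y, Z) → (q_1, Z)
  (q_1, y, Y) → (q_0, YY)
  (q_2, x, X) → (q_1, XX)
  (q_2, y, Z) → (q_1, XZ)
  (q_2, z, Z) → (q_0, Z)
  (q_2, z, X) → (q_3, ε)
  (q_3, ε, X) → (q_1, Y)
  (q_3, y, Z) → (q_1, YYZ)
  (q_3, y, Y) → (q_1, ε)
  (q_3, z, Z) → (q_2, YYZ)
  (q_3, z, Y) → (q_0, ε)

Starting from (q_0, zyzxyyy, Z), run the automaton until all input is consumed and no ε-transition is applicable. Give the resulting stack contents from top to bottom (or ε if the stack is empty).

(q_0, zyzxyyy, Z)
  read z, top Z: go to q_1, push YZ → (q_1, yzxyyy, YZ)
  read y, top Y: go to q_0, push YY → (q_0, zxyyy, YYZ)
  read z, top Y: go to q_2, push X → (q_2, xyyy, XYZ)
  read x, top X: go to q_1, push XX → (q_1, yyy, XXYZ)
  ε-move, top X: go to q_3, push YX → (q_3, yyy, YXXYZ)
  read y, top Y: go to q_1, push ε → (q_1, yy, XXYZ)
  ε-move, top X: go to q_3, push YX → (q_3, yy, YXXYZ)
  read y, top Y: go to q_1, push ε → (q_1, y, XXYZ)
  ε-move, top X: go to q_3, push YX → (q_3, y, YXXYZ)
  read y, top Y: go to q_1, push ε → (q_1, ε, XXYZ)
  ε-move, top X: go to q_3, push YX → (q_3, ε, YXXYZ)
All input consumed in state q_3 with stack YXXYZ.

YXXYZ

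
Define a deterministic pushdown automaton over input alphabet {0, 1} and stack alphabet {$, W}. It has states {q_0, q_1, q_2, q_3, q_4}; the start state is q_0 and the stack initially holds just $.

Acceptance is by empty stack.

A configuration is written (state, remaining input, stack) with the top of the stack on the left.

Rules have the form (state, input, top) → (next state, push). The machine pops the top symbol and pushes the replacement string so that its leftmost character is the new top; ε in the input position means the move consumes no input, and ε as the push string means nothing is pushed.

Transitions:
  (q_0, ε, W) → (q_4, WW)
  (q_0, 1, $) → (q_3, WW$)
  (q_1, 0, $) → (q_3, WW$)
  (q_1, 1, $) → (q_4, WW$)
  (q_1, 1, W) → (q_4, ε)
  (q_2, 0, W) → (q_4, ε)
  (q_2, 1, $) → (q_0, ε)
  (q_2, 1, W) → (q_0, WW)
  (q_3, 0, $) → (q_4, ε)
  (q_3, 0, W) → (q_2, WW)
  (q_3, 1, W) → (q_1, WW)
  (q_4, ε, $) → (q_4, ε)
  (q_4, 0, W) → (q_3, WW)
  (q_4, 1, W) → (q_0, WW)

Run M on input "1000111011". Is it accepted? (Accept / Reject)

Reject

(q_0, 1000111011, $)
  read 1, top $: go to q_3, push WW$ → (q_3, 000111011, WW$)
  read 0, top W: go to q_2, push WW → (q_2, 00111011, WWW$)
  read 0, top W: go to q_4, push ε → (q_4, 0111011, WW$)
  read 0, top W: go to q_3, push WW → (q_3, 111011, WWW$)
  read 1, top W: go to q_1, push WW → (q_1, 11011, WWWW$)
  read 1, top W: go to q_4, push ε → (q_4, 1011, WWW$)
  read 1, top W: go to q_0, push WW → (q_0, 011, WWWW$)
  ε-move, top W: go to q_4, push WW → (q_4, 011, WWWWW$)
  read 0, top W: go to q_3, push WW → (q_3, 11, WWWWWW$)
  read 1, top W: go to q_1, push WW → (q_1, 1, WWWWWWW$)
  read 1, top W: go to q_4, push ε → (q_4, ε, WWWWWW$)
All input consumed; stack is WWWWWW$, not empty, and no further ε-move applies.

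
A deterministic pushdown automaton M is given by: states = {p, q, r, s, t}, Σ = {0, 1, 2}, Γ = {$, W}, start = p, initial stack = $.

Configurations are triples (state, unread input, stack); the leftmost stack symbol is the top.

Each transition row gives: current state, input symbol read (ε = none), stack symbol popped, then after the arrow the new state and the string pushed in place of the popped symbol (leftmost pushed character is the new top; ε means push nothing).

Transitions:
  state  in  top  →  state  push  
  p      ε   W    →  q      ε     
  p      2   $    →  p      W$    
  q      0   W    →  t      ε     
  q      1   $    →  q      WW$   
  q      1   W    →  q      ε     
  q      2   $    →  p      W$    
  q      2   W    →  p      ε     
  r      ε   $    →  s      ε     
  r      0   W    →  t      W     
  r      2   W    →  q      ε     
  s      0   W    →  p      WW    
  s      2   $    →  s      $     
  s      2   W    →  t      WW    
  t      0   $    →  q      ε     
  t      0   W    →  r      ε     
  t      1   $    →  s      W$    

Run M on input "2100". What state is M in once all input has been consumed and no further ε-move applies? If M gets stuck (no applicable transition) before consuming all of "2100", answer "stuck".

(p, 2100, $)
  read 2, top $: go to p, push W$ → (p, 100, W$)
  ε-move, top W: go to q, push ε → (q, 100, $)
  read 1, top $: go to q, push WW$ → (q, 00, WW$)
  read 0, top W: go to t, push ε → (t, 0, W$)
  read 0, top W: go to r, push ε → (r, ε, $)
  ε-move, top $: go to s, push ε → (s, ε, ε)
All input consumed; M is in state s.

s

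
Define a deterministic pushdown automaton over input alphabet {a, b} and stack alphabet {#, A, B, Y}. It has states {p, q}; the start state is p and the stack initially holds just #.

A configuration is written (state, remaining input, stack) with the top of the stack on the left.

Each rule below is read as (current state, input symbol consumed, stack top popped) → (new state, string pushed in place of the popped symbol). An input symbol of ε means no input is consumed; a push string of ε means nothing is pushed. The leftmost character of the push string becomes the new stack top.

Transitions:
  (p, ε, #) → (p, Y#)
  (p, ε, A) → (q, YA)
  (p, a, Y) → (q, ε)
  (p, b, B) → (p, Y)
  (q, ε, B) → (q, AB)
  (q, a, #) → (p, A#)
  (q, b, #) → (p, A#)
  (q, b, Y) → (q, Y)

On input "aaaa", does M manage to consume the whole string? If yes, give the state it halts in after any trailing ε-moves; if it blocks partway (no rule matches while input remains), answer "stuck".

(p, aaaa, #)
  ε-move, top #: go to p, push Y# → (p, aaaa, Y#)
  read a, top Y: go to q, push ε → (q, aaa, #)
  read a, top #: go to p, push A# → (p, aa, A#)
  ε-move, top A: go to q, push YA → (q, aa, YA#)
No transition for (q, a, top Y); M blocks with input aa remaining.

stuck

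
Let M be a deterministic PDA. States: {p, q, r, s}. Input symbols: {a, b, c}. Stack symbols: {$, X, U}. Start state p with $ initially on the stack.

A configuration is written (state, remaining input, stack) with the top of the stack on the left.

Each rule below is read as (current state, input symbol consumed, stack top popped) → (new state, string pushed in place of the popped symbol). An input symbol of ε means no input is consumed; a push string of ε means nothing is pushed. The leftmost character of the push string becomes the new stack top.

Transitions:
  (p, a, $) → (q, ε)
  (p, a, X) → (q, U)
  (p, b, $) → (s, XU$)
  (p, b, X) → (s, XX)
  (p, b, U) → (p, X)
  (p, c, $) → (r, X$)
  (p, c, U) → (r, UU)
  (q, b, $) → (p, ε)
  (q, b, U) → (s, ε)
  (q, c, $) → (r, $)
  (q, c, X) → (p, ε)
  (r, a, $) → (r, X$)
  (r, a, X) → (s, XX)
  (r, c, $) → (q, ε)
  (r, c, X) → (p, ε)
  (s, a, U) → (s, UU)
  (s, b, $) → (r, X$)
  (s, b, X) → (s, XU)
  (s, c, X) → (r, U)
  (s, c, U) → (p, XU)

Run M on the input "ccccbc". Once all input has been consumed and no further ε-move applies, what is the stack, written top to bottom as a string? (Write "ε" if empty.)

(p, ccccbc, $)
  read c, top $: go to r, push X$ → (r, cccbc, X$)
  read c, top X: go to p, push ε → (p, ccbc, $)
  read c, top $: go to r, push X$ → (r, cbc, X$)
  read c, top X: go to p, push ε → (p, bc, $)
  read b, top $: go to s, push XU$ → (s, c, XU$)
  read c, top X: go to r, push U → (r, ε, UU$)
All input consumed in state r with stack UU$.

UU$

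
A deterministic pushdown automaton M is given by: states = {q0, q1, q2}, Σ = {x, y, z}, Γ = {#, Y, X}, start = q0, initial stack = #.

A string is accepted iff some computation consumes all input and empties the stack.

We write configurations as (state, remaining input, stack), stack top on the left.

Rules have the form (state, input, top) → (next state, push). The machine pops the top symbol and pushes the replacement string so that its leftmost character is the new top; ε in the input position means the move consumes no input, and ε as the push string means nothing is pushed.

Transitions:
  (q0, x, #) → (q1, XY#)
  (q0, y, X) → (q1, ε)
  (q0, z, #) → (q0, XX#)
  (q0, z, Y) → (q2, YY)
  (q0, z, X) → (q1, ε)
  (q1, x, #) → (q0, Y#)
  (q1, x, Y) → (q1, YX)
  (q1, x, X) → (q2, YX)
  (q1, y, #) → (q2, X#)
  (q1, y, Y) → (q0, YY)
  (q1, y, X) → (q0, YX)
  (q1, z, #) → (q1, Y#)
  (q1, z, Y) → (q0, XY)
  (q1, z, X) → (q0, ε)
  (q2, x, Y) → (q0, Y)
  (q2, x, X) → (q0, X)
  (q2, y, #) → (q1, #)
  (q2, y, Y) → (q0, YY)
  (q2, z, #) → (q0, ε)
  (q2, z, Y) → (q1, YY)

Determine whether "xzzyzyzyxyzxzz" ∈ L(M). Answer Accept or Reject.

Reject

(q0, xzzyzyzyxyzxzz, #) ⊢ (q1, zzyzyzyxyzxzz, XY#) ⊢ (q0, zyzyzyxyzxzz, Y#) ⊢ (q2, yzyzyxyzxzz, YY#) ⊢ (q0, zyzyxyzxzz, YYY#) ⊢ (q2, yzyxyzxzz, YYYY#) ⊢ (q0, zyxyzxzz, YYYYY#) ⊢ (q2, yxyzxzz, YYYYYY#) ⊢ (q0, xyzxzz, YYYYYYY#)
No transition applies at (q0, xyzxzz, YYYYYYY#); input not fully consumed.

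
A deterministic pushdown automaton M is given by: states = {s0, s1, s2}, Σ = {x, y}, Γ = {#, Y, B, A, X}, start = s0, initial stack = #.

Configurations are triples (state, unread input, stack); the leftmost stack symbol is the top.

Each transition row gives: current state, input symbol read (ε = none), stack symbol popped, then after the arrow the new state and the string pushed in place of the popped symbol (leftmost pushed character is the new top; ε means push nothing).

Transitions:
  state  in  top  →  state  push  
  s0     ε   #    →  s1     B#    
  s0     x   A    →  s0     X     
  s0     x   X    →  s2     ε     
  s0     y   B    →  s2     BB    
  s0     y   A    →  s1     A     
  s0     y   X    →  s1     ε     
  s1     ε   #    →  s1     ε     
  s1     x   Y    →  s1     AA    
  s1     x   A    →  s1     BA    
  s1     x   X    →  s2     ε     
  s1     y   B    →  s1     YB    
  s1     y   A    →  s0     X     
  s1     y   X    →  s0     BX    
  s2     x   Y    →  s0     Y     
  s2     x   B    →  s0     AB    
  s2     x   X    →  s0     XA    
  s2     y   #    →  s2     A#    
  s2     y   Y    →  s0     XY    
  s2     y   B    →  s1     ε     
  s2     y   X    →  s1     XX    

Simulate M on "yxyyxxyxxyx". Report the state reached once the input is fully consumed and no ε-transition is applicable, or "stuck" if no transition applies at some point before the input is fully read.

stuck

(s0, yxyyxxyxxyx, #) ⊢ (s1, yxyyxxyxxyx, B#) ⊢ (s1, xyyxxyxxyx, YB#) ⊢ (s1, yyxxyxxyx, AAB#) ⊢ (s0, yxxyxxyx, XAB#) ⊢ (s1, xxyxxyx, AB#) ⊢ (s1, xyxxyx, BAB#)
No transition for (s1, x, top B); M blocks with input xyxxyx remaining.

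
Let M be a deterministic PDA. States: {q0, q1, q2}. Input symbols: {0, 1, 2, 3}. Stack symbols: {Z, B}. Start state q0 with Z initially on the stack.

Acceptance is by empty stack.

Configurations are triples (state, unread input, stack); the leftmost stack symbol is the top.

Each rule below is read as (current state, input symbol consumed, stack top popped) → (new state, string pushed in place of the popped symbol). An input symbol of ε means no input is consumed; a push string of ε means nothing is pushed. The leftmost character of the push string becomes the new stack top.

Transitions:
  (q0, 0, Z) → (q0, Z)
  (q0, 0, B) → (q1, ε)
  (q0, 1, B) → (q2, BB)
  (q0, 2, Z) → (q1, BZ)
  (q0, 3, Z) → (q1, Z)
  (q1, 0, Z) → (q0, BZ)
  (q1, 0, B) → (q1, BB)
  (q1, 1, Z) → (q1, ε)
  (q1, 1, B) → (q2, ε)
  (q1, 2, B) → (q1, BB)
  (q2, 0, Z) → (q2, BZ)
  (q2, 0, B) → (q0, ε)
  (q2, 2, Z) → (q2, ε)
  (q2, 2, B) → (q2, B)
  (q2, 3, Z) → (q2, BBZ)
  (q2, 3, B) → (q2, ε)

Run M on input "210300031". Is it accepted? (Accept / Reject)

(q0, 210300031, Z)
  read 2, top Z: go to q1, push BZ → (q1, 10300031, BZ)
  read 1, top B: go to q2, push ε → (q2, 0300031, Z)
  read 0, top Z: go to q2, push BZ → (q2, 300031, BZ)
  read 3, top B: go to q2, push ε → (q2, 00031, Z)
  read 0, top Z: go to q2, push BZ → (q2, 0031, BZ)
  read 0, top B: go to q0, push ε → (q0, 031, Z)
  read 0, top Z: go to q0, push Z → (q0, 31, Z)
  read 3, top Z: go to q1, push Z → (q1, 1, Z)
  read 1, top Z: go to q1, push ε → (q1, ε, ε)
All input consumed and the stack is empty.

Accept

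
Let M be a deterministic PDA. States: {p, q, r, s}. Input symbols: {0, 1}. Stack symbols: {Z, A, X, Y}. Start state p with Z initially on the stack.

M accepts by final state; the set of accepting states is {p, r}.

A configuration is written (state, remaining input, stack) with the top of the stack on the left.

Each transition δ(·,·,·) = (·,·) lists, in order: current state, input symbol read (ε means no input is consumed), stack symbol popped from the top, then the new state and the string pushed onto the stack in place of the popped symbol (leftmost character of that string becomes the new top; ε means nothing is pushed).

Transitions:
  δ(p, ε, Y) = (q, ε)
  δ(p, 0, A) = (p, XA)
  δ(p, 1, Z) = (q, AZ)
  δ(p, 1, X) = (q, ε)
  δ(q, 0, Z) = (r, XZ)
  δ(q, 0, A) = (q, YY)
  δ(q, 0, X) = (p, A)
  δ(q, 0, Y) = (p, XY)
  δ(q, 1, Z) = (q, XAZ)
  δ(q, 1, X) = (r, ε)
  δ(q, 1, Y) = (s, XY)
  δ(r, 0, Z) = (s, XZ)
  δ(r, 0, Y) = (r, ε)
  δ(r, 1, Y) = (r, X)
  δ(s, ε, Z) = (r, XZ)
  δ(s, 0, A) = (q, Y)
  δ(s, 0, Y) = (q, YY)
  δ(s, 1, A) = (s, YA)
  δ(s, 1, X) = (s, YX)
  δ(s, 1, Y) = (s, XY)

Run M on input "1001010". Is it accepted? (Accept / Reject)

(p, 1001010, Z)
  read 1, top Z: go to q, push AZ → (q, 001010, AZ)
  read 0, top A: go to q, push YY → (q, 01010, YYZ)
  read 0, top Y: go to p, push XY → (p, 1010, XYYZ)
  read 1, top X: go to q, push ε → (q, 010, YYZ)
  read 0, top Y: go to p, push XY → (p, 10, XYYZ)
  read 1, top X: go to q, push ε → (q, 0, YYZ)
  read 0, top Y: go to p, push XY → (p, ε, XYYZ)
All input consumed; state p ∈ F.

Accept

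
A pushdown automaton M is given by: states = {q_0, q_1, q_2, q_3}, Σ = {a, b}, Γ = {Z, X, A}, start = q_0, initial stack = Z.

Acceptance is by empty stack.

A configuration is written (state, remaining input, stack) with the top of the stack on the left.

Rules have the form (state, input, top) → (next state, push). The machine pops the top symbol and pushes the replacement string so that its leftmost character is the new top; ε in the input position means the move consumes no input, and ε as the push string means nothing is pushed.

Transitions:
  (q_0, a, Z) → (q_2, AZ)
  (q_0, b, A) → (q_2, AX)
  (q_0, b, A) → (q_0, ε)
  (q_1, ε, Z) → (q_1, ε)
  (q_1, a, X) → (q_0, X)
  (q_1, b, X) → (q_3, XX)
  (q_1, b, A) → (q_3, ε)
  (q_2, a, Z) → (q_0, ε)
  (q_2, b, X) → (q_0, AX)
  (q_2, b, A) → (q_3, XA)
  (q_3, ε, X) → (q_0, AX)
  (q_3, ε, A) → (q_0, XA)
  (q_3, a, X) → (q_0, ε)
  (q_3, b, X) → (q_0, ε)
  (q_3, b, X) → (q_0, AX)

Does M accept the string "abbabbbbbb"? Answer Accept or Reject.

No computation consumes all input and empties the stack.

Reject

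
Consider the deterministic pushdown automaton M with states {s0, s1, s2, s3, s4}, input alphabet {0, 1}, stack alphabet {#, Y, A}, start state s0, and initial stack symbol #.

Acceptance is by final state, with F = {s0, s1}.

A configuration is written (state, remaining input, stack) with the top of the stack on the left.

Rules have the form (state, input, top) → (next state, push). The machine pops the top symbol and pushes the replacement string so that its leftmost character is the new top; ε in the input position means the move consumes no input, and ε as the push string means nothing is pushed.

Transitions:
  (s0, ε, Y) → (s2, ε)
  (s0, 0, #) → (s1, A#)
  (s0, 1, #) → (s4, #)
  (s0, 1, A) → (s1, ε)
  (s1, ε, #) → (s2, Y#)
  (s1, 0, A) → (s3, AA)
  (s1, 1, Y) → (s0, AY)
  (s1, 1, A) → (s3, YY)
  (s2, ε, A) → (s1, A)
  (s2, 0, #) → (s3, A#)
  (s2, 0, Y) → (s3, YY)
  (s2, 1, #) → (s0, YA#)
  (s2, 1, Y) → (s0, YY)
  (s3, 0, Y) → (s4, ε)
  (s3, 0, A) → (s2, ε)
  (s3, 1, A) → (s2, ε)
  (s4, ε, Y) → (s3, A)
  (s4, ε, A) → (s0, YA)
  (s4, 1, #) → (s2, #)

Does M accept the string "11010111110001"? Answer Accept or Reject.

(s0, 11010111110001, #)
  read 1, top #: go to s4, push # → (s4, 1010111110001, #)
  read 1, top #: go to s2, push # → (s2, 010111110001, #)
  read 0, top #: go to s3, push A# → (s3, 10111110001, A#)
  read 1, top A: go to s2, push ε → (s2, 0111110001, #)
  read 0, top #: go to s3, push A# → (s3, 111110001, A#)
  read 1, top A: go to s2, push ε → (s2, 11110001, #)
  read 1, top #: go to s0, push YA# → (s0, 1110001, YA#)
  ε-move, top Y: go to s2, push ε → (s2, 1110001, A#)
  ε-move, top A: go to s1, push A → (s1, 1110001, A#)
  read 1, top A: go to s3, push YY → (s3, 110001, YY#)
No transition applies at (s3, 110001, YY#); input not fully consumed.

Reject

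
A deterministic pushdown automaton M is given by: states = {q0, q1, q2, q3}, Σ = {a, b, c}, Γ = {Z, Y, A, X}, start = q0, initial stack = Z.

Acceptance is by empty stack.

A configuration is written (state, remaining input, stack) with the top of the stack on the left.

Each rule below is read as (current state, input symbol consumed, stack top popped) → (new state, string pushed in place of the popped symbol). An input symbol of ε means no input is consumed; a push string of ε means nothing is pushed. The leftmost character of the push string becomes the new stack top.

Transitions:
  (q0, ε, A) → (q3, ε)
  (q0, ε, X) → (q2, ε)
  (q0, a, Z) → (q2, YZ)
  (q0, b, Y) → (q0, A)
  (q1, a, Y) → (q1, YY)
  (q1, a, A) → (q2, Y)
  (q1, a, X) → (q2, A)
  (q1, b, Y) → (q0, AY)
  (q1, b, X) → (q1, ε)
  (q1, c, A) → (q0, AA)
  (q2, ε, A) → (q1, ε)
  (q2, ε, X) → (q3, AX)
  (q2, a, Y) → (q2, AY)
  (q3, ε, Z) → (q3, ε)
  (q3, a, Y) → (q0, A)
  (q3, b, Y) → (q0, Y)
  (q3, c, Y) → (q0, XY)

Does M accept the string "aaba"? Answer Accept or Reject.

Accept

(q0, aaba, Z)
  read a, top Z: go to q2, push YZ → (q2, aba, YZ)
  read a, top Y: go to q2, push AY → (q2, ba, AYZ)
  ε-move, top A: go to q1, push ε → (q1, ba, YZ)
  read b, top Y: go to q0, push AY → (q0, a, AYZ)
  ε-move, top A: go to q3, push ε → (q3, a, YZ)
  read a, top Y: go to q0, push A → (q0, ε, AZ)
  ε-move, top A: go to q3, push ε → (q3, ε, Z)
  ε-move, top Z: go to q3, push ε → (q3, ε, ε)
All input consumed and the stack is empty.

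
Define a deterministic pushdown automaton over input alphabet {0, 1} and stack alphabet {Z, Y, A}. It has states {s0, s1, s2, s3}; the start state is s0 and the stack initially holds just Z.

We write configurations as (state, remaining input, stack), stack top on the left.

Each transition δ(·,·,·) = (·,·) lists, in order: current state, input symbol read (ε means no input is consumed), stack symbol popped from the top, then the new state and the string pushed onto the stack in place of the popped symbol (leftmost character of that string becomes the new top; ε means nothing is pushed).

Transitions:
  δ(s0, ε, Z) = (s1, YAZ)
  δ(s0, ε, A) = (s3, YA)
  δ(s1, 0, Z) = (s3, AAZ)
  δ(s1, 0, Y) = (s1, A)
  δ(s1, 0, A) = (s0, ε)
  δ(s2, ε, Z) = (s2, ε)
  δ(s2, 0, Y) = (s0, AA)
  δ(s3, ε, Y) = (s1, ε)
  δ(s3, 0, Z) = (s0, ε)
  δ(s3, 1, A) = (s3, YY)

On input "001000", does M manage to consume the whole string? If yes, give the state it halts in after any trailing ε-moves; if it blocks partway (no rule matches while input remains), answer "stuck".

(s0, 001000, Z)
  ε-move, top Z: go to s1, push YAZ → (s1, 001000, YAZ)
  read 0, top Y: go to s1, push A → (s1, 01000, AAZ)
  read 0, top A: go to s0, push ε → (s0, 1000, AZ)
  ε-move, top A: go to s3, push YA → (s3, 1000, YAZ)
  ε-move, top Y: go to s1, push ε → (s1, 1000, AZ)
No transition for (s1, 1, top A); M blocks with input 1000 remaining.

stuck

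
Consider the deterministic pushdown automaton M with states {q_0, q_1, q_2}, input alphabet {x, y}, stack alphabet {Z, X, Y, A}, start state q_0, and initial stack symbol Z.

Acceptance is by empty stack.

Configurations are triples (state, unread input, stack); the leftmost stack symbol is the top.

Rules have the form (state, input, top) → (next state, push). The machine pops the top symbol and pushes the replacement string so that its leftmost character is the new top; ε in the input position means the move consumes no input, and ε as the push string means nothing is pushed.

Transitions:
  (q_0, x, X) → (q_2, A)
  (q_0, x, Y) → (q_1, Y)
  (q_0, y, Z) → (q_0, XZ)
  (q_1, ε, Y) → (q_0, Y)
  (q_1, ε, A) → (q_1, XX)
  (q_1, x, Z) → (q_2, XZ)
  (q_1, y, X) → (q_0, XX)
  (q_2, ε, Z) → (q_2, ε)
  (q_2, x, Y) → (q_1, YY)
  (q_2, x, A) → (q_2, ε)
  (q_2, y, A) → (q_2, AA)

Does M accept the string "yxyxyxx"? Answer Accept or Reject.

(q_0, yxyxyxx, Z)
  read y, top Z: go to q_0, push XZ → (q_0, xyxyxx, XZ)
  read x, top X: go to q_2, push A → (q_2, yxyxx, AZ)
  read y, top A: go to q_2, push AA → (q_2, xyxx, AAZ)
  read x, top A: go to q_2, push ε → (q_2, yxx, AZ)
  read y, top A: go to q_2, push AA → (q_2, xx, AAZ)
  read x, top A: go to q_2, push ε → (q_2, x, AZ)
  read x, top A: go to q_2, push ε → (q_2, ε, Z)
  ε-move, top Z: go to q_2, push ε → (q_2, ε, ε)
All input consumed and the stack is empty.

Accept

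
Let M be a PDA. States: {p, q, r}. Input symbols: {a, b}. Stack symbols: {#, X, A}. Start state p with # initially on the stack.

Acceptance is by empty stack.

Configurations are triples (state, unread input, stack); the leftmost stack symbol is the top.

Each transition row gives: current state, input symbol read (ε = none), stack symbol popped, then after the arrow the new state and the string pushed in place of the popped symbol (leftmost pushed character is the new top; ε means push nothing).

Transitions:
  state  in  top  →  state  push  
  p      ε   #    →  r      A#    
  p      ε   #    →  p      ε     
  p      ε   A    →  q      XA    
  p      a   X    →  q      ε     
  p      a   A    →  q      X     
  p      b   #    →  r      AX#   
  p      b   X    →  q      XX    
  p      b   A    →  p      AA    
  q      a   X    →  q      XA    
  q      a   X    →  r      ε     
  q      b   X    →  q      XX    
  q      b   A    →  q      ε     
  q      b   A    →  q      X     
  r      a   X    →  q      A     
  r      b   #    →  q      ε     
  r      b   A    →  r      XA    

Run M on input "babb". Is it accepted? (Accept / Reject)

No computation consumes all input and empties the stack.

Reject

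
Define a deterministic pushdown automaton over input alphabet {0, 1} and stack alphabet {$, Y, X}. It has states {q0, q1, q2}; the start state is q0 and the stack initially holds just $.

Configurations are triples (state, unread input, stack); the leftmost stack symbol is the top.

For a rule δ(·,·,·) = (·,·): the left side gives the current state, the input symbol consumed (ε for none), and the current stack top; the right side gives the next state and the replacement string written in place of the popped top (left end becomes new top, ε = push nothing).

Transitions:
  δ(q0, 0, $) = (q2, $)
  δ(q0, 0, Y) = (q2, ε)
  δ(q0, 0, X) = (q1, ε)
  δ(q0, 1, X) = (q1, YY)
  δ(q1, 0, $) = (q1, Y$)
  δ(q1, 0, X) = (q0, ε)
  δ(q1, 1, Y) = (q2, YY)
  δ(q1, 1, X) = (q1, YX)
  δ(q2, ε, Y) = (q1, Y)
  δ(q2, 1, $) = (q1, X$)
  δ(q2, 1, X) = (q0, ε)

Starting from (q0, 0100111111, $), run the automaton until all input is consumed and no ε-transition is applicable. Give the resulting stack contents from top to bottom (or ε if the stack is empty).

YYYYYX$

(q0, 0100111111, $)
  read 0, top $: go to q2, push $ → (q2, 100111111, $)
  read 1, top $: go to q1, push X$ → (q1, 00111111, X$)
  read 0, top X: go to q0, push ε → (q0, 0111111, $)
  read 0, top $: go to q2, push $ → (q2, 111111, $)
  read 1, top $: go to q1, push X$ → (q1, 11111, X$)
  read 1, top X: go to q1, push YX → (q1, 1111, YX$)
  read 1, top Y: go to q2, push YY → (q2, 111, YYX$)
  ε-move, top Y: go to q1, push Y → (q1, 111, YYX$)
  read 1, top Y: go to q2, push YY → (q2, 11, YYYX$)
  ε-move, top Y: go to q1, push Y → (q1, 11, YYYX$)
  read 1, top Y: go to q2, push YY → (q2, 1, YYYYX$)
  ε-move, top Y: go to q1, push Y → (q1, 1, YYYYX$)
  read 1, top Y: go to q2, push YY → (q2, ε, YYYYYX$)
  ε-move, top Y: go to q1, push Y → (q1, ε, YYYYYX$)
All input consumed in state q1 with stack YYYYYX$.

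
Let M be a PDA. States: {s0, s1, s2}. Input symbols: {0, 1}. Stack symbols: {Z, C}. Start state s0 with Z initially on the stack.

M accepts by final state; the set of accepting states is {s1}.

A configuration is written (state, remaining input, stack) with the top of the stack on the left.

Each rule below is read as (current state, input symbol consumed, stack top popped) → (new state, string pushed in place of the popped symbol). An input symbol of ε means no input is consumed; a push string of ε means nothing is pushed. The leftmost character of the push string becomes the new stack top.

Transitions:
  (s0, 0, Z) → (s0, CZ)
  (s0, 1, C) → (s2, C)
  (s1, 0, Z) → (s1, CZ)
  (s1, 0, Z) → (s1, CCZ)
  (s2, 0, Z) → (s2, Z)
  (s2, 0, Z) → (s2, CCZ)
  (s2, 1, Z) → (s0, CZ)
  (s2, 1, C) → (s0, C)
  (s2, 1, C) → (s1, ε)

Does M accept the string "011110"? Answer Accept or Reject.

Accept

One accepting computation: (s0, 011110, Z) ⊢ (s0, 11110, CZ) ⊢ (s2, 1110, CZ) ⊢ (s0, 110, CZ) ⊢ (s2, 10, CZ) ⊢ (s1, 0, Z) ⊢ (s1, ε, CZ)
All input consumed and state s1 ∈ F.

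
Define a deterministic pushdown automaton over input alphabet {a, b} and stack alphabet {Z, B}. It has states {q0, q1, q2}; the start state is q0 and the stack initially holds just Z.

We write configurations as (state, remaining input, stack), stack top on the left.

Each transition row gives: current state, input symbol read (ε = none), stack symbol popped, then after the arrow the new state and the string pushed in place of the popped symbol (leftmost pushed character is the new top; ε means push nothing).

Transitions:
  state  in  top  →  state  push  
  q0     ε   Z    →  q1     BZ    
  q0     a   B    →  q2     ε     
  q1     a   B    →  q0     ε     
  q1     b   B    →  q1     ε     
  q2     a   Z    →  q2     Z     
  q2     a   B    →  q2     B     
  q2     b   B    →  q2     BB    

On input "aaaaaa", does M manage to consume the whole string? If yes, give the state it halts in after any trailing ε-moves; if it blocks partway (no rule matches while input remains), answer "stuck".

(q0, aaaaaa, Z)
  ε-move, top Z: go to q1, push BZ → (q1, aaaaaa, BZ)
  read a, top B: go to q0, push ε → (q0, aaaaa, Z)
  ε-move, top Z: go to q1, push BZ → (q1, aaaaa, BZ)
  read a, top B: go to q0, push ε → (q0, aaaa, Z)
  ε-move, top Z: go to q1, push BZ → (q1, aaaa, BZ)
  read a, top B: go to q0, push ε → (q0, aaa, Z)
  ε-move, top Z: go to q1, push BZ → (q1, aaa, BZ)
  read a, top B: go to q0, push ε → (q0, aa, Z)
  ε-move, top Z: go to q1, push BZ → (q1, aa, BZ)
  read a, top B: go to q0, push ε → (q0, a, Z)
  ε-move, top Z: go to q1, push BZ → (q1, a, BZ)
  read a, top B: go to q0, push ε → (q0, ε, Z)
  ε-move, top Z: go to q1, push BZ → (q1, ε, BZ)
All input consumed; M is in state q1.

q1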